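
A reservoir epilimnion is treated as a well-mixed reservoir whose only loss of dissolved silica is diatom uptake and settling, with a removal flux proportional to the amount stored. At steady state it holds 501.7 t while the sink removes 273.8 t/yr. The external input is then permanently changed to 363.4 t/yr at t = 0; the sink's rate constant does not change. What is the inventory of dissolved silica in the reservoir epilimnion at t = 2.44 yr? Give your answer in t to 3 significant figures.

τ = M₀/F₀ = 501.7/273.8 = 1.832 yr; rate constant k = 1/τ.
New steady state M_∞ = F₁/k = F₁·τ = 363.4 × 1.832 = 665.88 t.
M(t) = M_∞ + (M₀ − M_∞)·e^(−t/τ); t/τ = 2.44/1.832 = 1.332, so e^(−t/τ) = 0.2641.
M(t) = 665.88 − 164.2 × 0.2641 = 622.53 t.

623 t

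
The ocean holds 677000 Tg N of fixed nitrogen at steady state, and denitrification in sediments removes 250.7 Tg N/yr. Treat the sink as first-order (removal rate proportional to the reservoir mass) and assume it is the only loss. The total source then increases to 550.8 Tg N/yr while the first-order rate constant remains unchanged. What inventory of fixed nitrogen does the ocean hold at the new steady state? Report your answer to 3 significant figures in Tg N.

1.49×10^6 Tg N

Rate constant k = F/M = 250.7 / 677000 = 0.0003703 yr⁻¹.
At the new steady state, source = k·M_new ⇒ M_new = 550.8 / 0.0003703 = 1.487×10^6 Tg N.
(Equivalently M_new = M × F_new/F_old = 677000 × 550.8/250.7.)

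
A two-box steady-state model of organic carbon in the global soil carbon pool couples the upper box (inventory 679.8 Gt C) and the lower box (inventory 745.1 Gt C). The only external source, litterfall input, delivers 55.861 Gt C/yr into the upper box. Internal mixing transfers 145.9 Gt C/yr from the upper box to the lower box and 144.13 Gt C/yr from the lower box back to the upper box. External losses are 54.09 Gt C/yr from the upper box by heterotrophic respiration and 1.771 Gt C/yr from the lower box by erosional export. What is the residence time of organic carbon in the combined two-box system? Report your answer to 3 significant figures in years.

25.5 yr

Treat the two boxes together as one reservoir: the mixing fluxes between them are internal recycling, so τ = ΣM / Σ(external losses).
M_total = 679.8 + 745.1 = 1424.9 Gt C.
ΣF_external_out = 54.09 + 1.771 = 55.861 Gt C/yr.
τ = M_total / ΣF_ext = 1424.9 / 55.861 = 25.51 yr.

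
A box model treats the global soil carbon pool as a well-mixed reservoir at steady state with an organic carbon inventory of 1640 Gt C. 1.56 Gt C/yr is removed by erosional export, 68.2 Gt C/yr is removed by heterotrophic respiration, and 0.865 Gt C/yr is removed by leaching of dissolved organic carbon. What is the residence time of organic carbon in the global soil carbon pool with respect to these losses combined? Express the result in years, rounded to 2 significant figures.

23 yr

Total removal = 1.560 + 68.20 + 0.8650 = 70.625 Gt C/yr.
τ = M / ΣF_out = 1640 / 70.625 = 23.22 yr.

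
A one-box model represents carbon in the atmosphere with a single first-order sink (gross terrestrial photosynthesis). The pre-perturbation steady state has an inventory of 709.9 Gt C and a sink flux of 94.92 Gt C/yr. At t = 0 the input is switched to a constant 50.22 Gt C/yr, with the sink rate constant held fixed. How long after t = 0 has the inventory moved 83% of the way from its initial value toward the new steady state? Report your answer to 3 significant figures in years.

τ = M₀/F₀ = 709.9/94.92 = 7.479 yr.
The remaining gap fraction is e^(−t/τ); 83% covered ⇒ e^(−t/τ) = 0.170.
t = −τ ln(0.170) = 7.479 × 1.772 = 13.25 yr.

13.3 yr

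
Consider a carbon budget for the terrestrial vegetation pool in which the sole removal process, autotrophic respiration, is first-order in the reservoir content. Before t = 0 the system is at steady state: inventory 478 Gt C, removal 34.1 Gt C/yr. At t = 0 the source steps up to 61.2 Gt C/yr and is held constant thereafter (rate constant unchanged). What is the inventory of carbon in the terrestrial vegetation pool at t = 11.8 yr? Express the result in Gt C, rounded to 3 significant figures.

694 Gt C

τ = M₀/F₀ = 478/34.1 = 14.02 yr; rate constant k = 1/τ.
New steady state M_∞ = F₁/k = F₁·τ = 61.2 × 14.02 = 857.88 Gt C.
M(t) = M_∞ + (M₀ − M_∞)·e^(−t/τ); t/τ = 11.8/14.02 = 0.8418, so e^(−t/τ) = 0.4309.
M(t) = 857.88 − 379.9 × 0.4309 = 694.17 Gt C.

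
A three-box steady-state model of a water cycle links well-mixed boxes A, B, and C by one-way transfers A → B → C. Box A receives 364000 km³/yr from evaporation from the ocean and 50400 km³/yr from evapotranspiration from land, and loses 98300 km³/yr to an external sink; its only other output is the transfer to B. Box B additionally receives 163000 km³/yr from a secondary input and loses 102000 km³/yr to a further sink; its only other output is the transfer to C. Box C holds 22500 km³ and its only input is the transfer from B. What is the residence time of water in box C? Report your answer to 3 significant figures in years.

0.0597 yr

Box A: F(A→B) = (364000 + 50400) − 98300 = 316100 km³/yr.
Box B: F(B→C) = (316100 + 163000) − 102000 = 377100 km³/yr.
Box C throughput = its input = 377100 km³/yr; τ = 22500 / 377100 = 0.05967 yr.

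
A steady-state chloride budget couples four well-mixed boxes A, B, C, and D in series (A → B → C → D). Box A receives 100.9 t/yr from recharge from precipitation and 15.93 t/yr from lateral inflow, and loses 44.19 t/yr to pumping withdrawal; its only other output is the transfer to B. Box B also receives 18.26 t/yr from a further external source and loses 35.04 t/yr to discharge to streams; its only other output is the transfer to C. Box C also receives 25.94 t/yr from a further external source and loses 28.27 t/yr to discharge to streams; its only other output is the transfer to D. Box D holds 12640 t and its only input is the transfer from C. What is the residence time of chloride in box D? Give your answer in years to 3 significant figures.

236 yr

Box A: F(A→B) = (100.9 + 15.93) − 44.19 = 72.640 t/yr.
Box B: F(B→C) = (72.640 + 18.26) − 35.04 = 55.860 t/yr.
Box C: F(C→D) = (55.860 + 25.94) − 28.27 = 53.530 t/yr.
Box D throughput = its input = 53.530 t/yr; τ = 12640 / 53.530 = 236.1 yr.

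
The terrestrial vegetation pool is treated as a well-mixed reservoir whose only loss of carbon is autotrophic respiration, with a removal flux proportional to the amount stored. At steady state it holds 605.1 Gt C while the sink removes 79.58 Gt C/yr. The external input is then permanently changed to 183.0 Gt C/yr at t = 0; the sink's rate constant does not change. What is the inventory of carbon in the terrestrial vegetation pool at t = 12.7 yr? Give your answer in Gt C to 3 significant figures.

The sink rate constant is k = F₀/M₀ = 79.58/605.1 = 0.1315 yr⁻¹.
Solving dM/dt = F₁ − kM with M(0) = M₀ gives M(t) = F₁/k + (M₀ − F₁/k)·e^(−kt).
F₁/k = 183.0/0.1315 = 1391.5 Gt C; kt = 0.1315 × 12.7 = 1.670, e^(−kt) = 0.1882.
M(12.7) = 1391.5 + (605.1 − 1391.5) × 0.1882 = 1391.5 − 148.0 = 1243.5 Gt C.

1240 Gt C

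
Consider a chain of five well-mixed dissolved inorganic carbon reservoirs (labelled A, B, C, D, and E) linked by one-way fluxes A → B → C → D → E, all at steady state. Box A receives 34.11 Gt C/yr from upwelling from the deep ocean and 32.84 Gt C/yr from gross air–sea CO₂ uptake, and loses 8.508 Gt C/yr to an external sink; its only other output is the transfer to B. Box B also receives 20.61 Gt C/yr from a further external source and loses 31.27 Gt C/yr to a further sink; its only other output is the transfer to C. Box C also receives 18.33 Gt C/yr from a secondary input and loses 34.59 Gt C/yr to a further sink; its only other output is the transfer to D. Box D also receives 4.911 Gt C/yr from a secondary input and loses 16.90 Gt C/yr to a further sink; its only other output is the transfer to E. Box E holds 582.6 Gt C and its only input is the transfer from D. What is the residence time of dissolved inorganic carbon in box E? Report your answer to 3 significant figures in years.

29.8 yr

Box A: F(A→B) = (34.11 + 32.84) − 8.508 = 58.442 Gt C/yr.
Box B: F(B→C) = (58.442 + 20.61) − 31.27 = 47.782 Gt C/yr.
Box C: F(C→D) = (47.782 + 18.33) − 34.59 = 31.522 Gt C/yr.
Box D: F(D→E) = (31.522 + 4.911) − 16.90 = 19.533 Gt C/yr.
Box E throughput = its input = 19.533 Gt C/yr; τ = 582.6 / 19.533 = 29.83 yr.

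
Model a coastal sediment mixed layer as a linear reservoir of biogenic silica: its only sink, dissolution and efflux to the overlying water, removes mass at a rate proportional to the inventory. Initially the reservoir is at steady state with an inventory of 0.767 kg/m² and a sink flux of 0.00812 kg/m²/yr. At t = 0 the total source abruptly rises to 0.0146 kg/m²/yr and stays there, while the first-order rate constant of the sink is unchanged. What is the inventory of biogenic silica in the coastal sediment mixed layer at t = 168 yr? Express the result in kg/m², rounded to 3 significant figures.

The sink rate constant is k = F₀/M₀ = 0.00812/0.767 = 0.01059 yr⁻¹.
Solving dM/dt = F₁ − kM with M(0) = M₀ gives M(t) = F₁/k + (M₀ − F₁/k)·e^(−kt).
F₁/k = 0.0146/0.01059 = 1.3791 kg/m²; kt = 0.01059 × 168 = 1.779, e^(−kt) = 0.1689.
M(168) = 1.3791 + (0.767 − 1.3791) × 0.1689 = 1.3791 − 0.1034 = 1.2757 kg/m².

1.28 kg/m²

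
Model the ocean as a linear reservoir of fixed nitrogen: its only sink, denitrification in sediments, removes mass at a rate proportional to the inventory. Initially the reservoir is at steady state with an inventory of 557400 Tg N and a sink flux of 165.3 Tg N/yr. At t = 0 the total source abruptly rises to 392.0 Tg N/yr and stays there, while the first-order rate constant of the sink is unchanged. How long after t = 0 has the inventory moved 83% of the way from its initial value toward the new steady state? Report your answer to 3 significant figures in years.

τ = M₀/F₀ = 557400/165.3 = 3372 yr.
The remaining gap fraction is e^(−t/τ); 83% covered ⇒ e^(−t/τ) = 0.170.
t = −τ ln(0.170) = 3372 × 1.772 = 5975 yr.

5980 yr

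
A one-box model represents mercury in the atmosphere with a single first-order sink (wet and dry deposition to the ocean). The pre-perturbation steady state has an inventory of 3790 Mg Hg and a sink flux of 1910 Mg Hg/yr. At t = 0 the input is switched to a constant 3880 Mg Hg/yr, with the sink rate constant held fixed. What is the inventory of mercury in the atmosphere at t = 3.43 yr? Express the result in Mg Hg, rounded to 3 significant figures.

7010 Mg Hg

The sink rate constant is k = F₀/M₀ = 1910/3790 = 0.5040 yr⁻¹.
Solving dM/dt = F₁ − kM with M(0) = M₀ gives M(t) = F₁/k + (M₀ − F₁/k)·e^(−kt).
F₁/k = 3880/0.5040 = 7699.1 Mg Hg; kt = 0.5040 × 3.43 = 1.729, e^(−kt) = 0.1775.
M(3.43) = 7699.1 + (3790 − 7699.1) × 0.1775 = 7699.1 − 694.0 = 7005.1 Mg Hg.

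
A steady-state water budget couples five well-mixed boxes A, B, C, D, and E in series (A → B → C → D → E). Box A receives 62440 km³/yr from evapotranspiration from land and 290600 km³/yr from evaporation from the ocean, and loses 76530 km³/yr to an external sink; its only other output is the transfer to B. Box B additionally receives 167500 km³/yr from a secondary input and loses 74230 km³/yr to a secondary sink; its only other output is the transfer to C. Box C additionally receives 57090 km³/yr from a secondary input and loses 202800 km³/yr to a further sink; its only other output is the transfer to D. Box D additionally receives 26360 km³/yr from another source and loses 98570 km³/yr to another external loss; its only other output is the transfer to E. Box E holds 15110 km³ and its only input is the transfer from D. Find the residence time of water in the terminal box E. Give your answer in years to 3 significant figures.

0.0995 yr

Box A: F(A→B) = (62440 + 290600) − 76530 = 276510 km³/yr.
Box B: F(B→C) = (276510 + 167500) − 74230 = 369780 km³/yr.
Box C: F(C→D) = (369780 + 57090) − 202800 = 224070 km³/yr.
Box D: F(D→E) = (224070 + 26360) − 98570 = 151860 km³/yr.
Box E throughput = its input = 151860 km³/yr; τ = 15110 / 151860 = 0.09950 yr.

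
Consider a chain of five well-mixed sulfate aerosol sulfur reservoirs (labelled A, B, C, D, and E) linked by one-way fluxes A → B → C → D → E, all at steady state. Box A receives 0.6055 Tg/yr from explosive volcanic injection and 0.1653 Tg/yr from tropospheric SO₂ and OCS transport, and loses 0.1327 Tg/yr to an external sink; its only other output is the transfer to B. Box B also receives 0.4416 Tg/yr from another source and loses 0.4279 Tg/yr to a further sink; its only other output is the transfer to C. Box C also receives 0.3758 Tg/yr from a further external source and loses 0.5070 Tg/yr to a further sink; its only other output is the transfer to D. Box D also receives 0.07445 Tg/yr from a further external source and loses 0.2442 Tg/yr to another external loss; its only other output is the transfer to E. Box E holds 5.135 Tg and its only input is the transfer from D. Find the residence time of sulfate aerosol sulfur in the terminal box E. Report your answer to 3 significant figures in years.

14.6 yr

Box A: F(A→B) = (0.6055 + 0.1653) − 0.1327 = 0.63810 Tg/yr.
Box B: F(B→C) = (0.63810 + 0.4416) − 0.4279 = 0.65180 Tg/yr.
Box C: F(C→D) = (0.65180 + 0.3758) − 0.5070 = 0.52060 Tg/yr.
Box D: F(D→E) = (0.52060 + 0.07445) − 0.2442 = 0.35085 Tg/yr.
Box E throughput = its input = 0.35085 Tg/yr; τ = 5.135 / 0.35085 = 14.64 yr.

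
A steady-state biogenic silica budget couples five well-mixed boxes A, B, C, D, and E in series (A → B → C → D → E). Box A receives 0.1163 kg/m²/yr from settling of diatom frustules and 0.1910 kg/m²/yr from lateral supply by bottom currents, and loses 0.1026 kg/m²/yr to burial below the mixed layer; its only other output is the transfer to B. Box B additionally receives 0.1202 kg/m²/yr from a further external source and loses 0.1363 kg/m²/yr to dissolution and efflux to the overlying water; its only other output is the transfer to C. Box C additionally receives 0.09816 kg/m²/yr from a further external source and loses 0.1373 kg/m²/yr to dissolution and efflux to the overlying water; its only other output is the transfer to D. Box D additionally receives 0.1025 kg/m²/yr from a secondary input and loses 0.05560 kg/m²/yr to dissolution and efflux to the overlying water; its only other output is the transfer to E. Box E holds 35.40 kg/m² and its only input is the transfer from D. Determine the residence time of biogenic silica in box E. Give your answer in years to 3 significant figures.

180 yr

Box A: F(A→B) = (0.1163 + 0.1910) − 0.1026 = 0.20470 kg/m²/yr.
Box B: F(B→C) = (0.20470 + 0.1202) − 0.1363 = 0.18860 kg/m²/yr.
Box C: F(C→D) = (0.18860 + 0.09816) − 0.1373 = 0.14946 kg/m²/yr.
Box D: F(D→E) = (0.14946 + 0.1025) − 0.05560 = 0.19636 kg/m²/yr.
Box E throughput = its input = 0.19636 kg/m²/yr; τ = 35.40 / 0.19636 = 180.3 yr.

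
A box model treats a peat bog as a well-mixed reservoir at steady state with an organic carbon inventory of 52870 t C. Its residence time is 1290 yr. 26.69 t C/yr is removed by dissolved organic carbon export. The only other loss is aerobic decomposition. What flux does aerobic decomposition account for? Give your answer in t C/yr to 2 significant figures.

Total removal F = M/τ = 52870 / 1290 = 40.98 t C/yr.
Aerobic decomposition = F − (26.69) = 40.98 − 26.69 = 14.29 t C/yr.

14 t C/yr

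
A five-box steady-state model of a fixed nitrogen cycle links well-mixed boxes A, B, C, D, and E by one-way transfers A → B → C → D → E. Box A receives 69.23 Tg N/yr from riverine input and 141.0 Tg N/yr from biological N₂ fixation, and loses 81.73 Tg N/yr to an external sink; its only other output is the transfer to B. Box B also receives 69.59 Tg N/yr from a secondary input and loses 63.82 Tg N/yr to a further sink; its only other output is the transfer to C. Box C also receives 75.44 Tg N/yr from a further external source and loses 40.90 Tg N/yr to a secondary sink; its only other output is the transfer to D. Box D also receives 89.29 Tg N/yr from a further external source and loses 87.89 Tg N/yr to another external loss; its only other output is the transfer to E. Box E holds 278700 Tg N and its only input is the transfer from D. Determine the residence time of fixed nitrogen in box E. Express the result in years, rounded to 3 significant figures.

Box A: F(A→B) = (69.23 + 141.0) − 81.73 = 128.50 Tg N/yr.
Box B: F(B→C) = (128.50 + 69.59) − 63.82 = 134.27 Tg N/yr.
Box C: F(C→D) = (134.27 + 75.44) − 40.90 = 168.81 Tg N/yr.
Box D: F(D→E) = (168.81 + 89.29) − 87.89 = 170.21 Tg N/yr.
Box E throughput = its input = 170.21 Tg N/yr; τ = 278700 / 170.21 = 1637 yr.

1640 yr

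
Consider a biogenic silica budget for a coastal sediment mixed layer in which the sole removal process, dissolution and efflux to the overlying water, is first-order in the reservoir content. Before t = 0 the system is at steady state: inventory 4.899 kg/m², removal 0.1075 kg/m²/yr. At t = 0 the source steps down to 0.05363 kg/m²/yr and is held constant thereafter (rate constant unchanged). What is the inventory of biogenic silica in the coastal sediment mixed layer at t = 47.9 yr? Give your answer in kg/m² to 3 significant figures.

Residence time τ = M₀/F₀ = 45.57 yr. The eventual steady state is M_∞ = M₀·(F₁/F₀) = 4.899 × 0.05363/0.1075 = 2.4440 kg/m².
The anomaly ΔM(t) = M(t) − M_∞ decays as ΔM₀·e^(−t/τ) with ΔM₀ = 4.899 − 2.4440 = 2.455 kg/m².
At t = 47.9 yr, e^(−t/τ) = e^(−1.051) = 0.3496, so ΔM = 0.8582 kg/m² and M = 2.4440 + 0.8582 = 3.3022 kg/m².

3.30 kg/m²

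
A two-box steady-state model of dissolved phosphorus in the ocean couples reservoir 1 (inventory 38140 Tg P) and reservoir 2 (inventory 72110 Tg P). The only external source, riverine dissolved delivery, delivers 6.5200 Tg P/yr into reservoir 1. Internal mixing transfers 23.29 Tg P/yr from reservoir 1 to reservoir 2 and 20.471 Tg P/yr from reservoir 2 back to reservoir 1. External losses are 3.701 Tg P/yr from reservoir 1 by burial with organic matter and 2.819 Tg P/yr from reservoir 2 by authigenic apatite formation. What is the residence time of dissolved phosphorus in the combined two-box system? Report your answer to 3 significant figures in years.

16900 yr

Residence time in the combined system uses the total inventory and the total *external* removal — internal exchanges between the two boxes cancel.
M_total = 38140 + 72110 = 110250 Tg P.
ΣF_external_out = 3.701 + 2.819 = 6.5200 Tg P/yr.
τ = M_total / ΣF_ext = 110250 / 6.5200 = 16910 yr.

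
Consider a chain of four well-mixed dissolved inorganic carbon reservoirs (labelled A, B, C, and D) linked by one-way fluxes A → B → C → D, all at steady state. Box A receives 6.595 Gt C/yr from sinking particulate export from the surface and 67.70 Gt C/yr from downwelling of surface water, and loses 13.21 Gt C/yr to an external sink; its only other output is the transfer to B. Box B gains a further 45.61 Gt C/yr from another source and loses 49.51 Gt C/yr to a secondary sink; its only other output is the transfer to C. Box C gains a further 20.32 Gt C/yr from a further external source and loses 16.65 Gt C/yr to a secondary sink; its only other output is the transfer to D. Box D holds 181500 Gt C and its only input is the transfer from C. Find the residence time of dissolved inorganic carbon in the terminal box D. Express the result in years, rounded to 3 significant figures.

2980 yr

Box A: F(A→B) = (6.595 + 67.70) − 13.21 = 61.085 Gt C/yr.
Box B: F(B→C) = (61.085 + 45.61) − 49.51 = 57.185 Gt C/yr.
Box C: F(C→D) = (57.185 + 20.32) − 16.65 = 60.855 Gt C/yr.
Box D throughput = its input = 60.855 Gt C/yr; τ = 181500 / 60.855 = 2982 yr.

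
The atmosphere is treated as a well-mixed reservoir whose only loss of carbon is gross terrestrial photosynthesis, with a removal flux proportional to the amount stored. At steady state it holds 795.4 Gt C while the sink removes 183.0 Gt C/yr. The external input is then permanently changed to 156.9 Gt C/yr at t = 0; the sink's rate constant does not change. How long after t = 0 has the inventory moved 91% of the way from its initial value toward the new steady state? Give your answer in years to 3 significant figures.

τ = M₀/F₀ = 795.4/183.0 = 4.346 yr.
The remaining gap fraction is e^(−t/τ); 91% covered ⇒ e^(−t/τ) = 0.0900.
t = −τ ln(0.0900) = 4.346 × 2.408 = 10.47 yr.

10.5 yr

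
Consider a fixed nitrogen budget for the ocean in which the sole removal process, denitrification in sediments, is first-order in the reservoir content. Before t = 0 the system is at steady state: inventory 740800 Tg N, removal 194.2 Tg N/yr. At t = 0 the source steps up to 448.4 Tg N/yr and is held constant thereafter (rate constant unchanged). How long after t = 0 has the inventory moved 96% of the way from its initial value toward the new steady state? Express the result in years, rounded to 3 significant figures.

τ = M₀/F₀ = 740800/194.2 = 3815 yr.
The remaining gap fraction is e^(−t/τ); 96% covered ⇒ e^(−t/τ) = 0.0400.
t = −τ ln(0.0400) = 3815 × 3.219 = 12280 yr.

12300 yr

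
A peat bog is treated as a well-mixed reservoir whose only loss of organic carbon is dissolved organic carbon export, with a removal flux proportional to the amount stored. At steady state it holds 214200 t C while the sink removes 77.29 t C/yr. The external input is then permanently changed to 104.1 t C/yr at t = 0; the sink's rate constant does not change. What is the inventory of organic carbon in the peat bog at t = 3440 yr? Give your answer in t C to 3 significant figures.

Residence time τ = M₀/F₀ = 2771 yr. The eventual steady state is M_∞ = M₀·(F₁/F₀) = 214200 × 104.1/77.29 = 288500 t C.
The anomaly ΔM(t) = M(t) − M_∞ decays as ΔM₀·e^(−t/τ) with ΔM₀ = 214200 − 288500 = −74300 t C.
At t = 3440 yr, e^(−t/τ) = e^(−1.241) = 0.2890, so ΔM = −21470 t C and M = 288500 − 21470 = 267030 t C.

267000 t C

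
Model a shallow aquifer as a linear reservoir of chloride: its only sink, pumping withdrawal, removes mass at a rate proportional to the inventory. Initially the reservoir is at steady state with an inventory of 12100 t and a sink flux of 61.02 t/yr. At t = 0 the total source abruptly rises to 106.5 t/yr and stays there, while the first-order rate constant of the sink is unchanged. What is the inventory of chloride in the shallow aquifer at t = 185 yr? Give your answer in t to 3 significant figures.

17600 t

Residence time τ = M₀/F₀ = 198.3 yr. The eventual steady state is M_∞ = M₀·(F₁/F₀) = 12100 × 106.5/61.02 = 21118 t.
The anomaly ΔM(t) = M(t) − M_∞ decays as ΔM₀·e^(−t/τ) with ΔM₀ = 12100 − 21118 = −9018 t.
At t = 185 yr, e^(−t/τ) = e^(−0.9330) = 0.3934, so ΔM = −3548 t and M = 21118 − 3548 = 17571 t.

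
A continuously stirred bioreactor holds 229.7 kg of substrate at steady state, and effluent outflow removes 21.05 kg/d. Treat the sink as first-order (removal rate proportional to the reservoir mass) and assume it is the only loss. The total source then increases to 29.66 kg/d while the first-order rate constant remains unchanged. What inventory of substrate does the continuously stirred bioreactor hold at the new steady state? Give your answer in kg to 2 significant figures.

320 kg

Rate constant k = F/M = 21.05 / 229.7 = 0.09164 d⁻¹.
At the new steady state, source = k·M_new ⇒ M_new = 29.66 / 0.09164 = 323.7 kg.
(Equivalently M_new = M × F_new/F_old = 229.7 × 29.66/21.05.)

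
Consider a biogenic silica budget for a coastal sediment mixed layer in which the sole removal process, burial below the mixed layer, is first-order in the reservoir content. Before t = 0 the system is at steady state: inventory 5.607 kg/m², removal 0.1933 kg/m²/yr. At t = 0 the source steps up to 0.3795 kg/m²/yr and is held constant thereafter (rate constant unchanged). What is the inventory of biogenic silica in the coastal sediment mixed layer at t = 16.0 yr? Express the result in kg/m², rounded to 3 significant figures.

7.90 kg/m²

The sink rate constant is k = F₀/M₀ = 0.1933/5.607 = 0.03447 yr⁻¹.
Solving dM/dt = F₁ − kM with M(0) = M₀ gives M(t) = F₁/k + (M₀ − F₁/k)·e^(−kt).
F₁/k = 0.3795/0.03447 = 11.008 kg/m²; kt = 0.03447 × 16.0 = 0.5516, e^(−kt) = 0.5760.
M(16.0) = 11.008 + (5.607 − 11.008) × 0.5760 = 11.008 − 3.111 = 7.8969 kg/m².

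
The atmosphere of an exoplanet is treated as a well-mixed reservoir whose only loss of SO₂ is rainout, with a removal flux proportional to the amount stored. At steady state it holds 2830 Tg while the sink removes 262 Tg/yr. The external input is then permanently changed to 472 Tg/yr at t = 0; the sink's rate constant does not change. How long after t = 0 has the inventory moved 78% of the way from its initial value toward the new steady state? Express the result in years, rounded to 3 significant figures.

τ = M₀/F₀ = 2830/262 = 10.80 yr.
The remaining gap fraction is e^(−t/τ); 78% covered ⇒ e^(−t/τ) = 0.220.
t = −τ ln(0.220) = 10.80 × 1.514 = 16.35 yr.

16.4 yr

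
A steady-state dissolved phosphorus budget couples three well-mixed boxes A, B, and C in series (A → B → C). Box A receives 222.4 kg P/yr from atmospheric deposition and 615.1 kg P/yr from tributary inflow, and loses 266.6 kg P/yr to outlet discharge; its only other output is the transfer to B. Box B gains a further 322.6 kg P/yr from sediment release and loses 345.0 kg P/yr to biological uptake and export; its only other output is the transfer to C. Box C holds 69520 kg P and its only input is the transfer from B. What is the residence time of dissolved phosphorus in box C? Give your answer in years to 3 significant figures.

Box A: F(A→B) = (222.4 + 615.1) − 266.6 = 570.90 kg P/yr.
Box B: F(B→C) = (570.90 + 322.6) − 345.0 = 548.50 kg P/yr.
Box C throughput = its input = 548.50 kg P/yr; τ = 69520 / 548.50 = 126.7 yr.

127 yr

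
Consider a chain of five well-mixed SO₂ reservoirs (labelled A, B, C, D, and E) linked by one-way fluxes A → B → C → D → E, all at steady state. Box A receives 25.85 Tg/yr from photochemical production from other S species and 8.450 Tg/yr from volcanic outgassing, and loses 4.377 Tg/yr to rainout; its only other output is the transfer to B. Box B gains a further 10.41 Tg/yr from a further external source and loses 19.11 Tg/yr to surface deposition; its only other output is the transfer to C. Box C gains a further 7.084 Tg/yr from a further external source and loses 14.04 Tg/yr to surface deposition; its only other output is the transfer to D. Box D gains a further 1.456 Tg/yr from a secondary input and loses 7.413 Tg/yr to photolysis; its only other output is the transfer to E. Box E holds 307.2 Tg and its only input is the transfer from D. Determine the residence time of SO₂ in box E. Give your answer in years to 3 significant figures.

37.0 yr

Box A: F(A→B) = (25.85 + 8.450) − 4.377 = 29.923 Tg/yr.
Box B: F(B→C) = (29.923 + 10.41) − 19.11 = 21.223 Tg/yr.
Box C: F(C→D) = (21.223 + 7.084) − 14.04 = 14.267 Tg/yr.
Box D: F(D→E) = (14.267 + 1.456) − 7.413 = 8.3100 Tg/yr.
Box E throughput = its input = 8.3100 Tg/yr; τ = 307.2 / 8.3100 = 36.97 yr.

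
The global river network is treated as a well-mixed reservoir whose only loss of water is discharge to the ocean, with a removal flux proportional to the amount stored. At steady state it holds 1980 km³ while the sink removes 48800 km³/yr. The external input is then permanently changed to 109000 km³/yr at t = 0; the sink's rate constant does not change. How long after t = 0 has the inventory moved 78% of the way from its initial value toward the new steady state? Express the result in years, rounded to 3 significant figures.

τ = M₀/F₀ = 1980/48800 = 0.04057 yr.
The remaining gap fraction is e^(−t/τ); 78% covered ⇒ e^(−t/τ) = 0.220.
t = −τ ln(0.220) = 0.04057 × 1.514 = 0.06143 yr.

0.0614 yr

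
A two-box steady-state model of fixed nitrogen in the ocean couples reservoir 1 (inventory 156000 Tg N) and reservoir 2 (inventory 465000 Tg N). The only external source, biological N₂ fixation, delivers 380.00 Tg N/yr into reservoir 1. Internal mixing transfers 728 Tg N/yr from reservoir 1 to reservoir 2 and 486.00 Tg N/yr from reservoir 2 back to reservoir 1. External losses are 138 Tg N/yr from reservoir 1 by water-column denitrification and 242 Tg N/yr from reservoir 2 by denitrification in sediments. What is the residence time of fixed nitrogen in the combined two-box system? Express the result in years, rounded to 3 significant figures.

1630 yr

Residence time in the combined system uses the total inventory and the total *external* removal — internal exchanges between the two boxes cancel.
M_total = 156000 + 465000 = 621000 Tg N.
ΣF_external_out = 138 + 242 = 380.00 Tg N/yr.
τ = M_total / ΣF_ext = 621000 / 380.00 = 1634 yr.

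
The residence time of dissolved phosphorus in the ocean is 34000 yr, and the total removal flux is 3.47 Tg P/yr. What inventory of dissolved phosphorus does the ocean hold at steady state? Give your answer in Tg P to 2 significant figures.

τ = M/F ⇒ M = τ × F = 34000 × 3.47 = 118000 Tg P.

120000 Tg P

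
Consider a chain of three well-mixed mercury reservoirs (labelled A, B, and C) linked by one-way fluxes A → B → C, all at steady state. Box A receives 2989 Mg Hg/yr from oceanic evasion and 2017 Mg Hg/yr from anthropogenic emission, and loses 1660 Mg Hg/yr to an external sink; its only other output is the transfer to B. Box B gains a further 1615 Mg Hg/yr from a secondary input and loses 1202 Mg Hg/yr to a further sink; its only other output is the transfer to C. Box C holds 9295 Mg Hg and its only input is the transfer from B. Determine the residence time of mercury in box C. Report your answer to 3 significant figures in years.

Box A: F(A→B) = (2989 + 2017) − 1660 = 3346.0 Mg Hg/yr.
Box B: F(B→C) = (3346.0 + 1615) − 1202 = 3759.0 Mg Hg/yr.
Box C throughput = its input = 3759.0 Mg Hg/yr; τ = 9295 / 3759.0 = 2.473 yr.

2.47 yr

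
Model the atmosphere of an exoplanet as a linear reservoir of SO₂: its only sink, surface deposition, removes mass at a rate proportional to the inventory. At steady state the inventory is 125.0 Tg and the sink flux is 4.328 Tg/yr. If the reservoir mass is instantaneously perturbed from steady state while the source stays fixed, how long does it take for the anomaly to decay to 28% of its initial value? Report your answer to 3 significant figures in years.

36.8 yr

For a linear reservoir the anomaly decays as exp(−t/τ) with τ = M/F = 125.0/4.328 = 28.88 yr.
exp(−t/τ) = 0.28 ⇒ t = −τ ln(0.28) = 28.88 × 1.273 = 36.77 yr.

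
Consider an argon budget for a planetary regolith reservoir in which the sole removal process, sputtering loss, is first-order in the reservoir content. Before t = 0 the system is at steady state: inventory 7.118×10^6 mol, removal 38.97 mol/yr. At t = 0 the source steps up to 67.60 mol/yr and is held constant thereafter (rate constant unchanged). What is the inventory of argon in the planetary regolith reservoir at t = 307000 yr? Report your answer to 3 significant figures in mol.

The sink rate constant is k = F₀/M₀ = 38.97/7.118×10^6 = 5.475×10^-6 yr⁻¹.
Solving dM/dt = F₁ − kM with M(0) = M₀ gives M(t) = F₁/k + (M₀ − F₁/k)·e^(−kt).
F₁/k = 67.60/5.475×10^-6 = 1.2347×10^7 mol; kt = 5.475×10^-6 × 307000 = 1.681, e^(−kt) = 0.1862.
M(307000) = 1.2347×10^7 + (7.118×10^6 − 1.2347×10^7) × 0.1862 = 1.2347×10^7 − 973900 = 1.1374×10^7 mol.

1.14×10^7 mol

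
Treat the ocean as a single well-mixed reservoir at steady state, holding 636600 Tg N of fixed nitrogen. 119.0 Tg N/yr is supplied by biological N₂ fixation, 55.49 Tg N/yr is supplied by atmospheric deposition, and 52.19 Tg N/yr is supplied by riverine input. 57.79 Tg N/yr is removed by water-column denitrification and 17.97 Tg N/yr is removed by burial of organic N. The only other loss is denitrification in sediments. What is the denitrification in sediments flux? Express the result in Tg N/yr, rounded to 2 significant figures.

At steady state ΣF_in = ΣF_out.
ΣF_in = 119.0 + 55.49 + 52.19 = 226.68 Tg N/yr.
Denitrification in sediments flux = ΣF_in − (57.79 + 17.97) = 226.68 − 75.76 = 150.9 Tg N/yr.

150 Tg N/yr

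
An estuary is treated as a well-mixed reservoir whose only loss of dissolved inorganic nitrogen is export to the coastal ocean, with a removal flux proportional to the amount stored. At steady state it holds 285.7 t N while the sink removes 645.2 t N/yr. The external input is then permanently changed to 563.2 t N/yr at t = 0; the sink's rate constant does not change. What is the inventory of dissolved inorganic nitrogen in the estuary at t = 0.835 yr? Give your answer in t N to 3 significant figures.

τ = M₀/F₀ = 285.7/645.2 = 0.4428 yr; rate constant k = 1/τ.
New steady state M_∞ = F₁/k = F₁·τ = 563.2 × 0.4428 = 249.39 t N.
M(t) = M_∞ + (M₀ − M_∞)·e^(−t/τ); t/τ = 0.835/0.4428 = 1.886, so e^(−t/τ) = 0.1517.
M(t) = 249.39 + 36.31 × 0.1517 = 254.90 t N.

255 t N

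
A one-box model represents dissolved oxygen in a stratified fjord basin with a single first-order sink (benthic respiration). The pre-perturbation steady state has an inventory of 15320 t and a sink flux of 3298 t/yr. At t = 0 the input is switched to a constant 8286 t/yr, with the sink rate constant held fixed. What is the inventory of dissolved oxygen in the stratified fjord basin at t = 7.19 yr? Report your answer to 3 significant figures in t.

τ = M₀/F₀ = 15320/3298 = 4.645 yr; rate constant k = 1/τ.
New steady state M_∞ = F₁/k = F₁·τ = 8286 × 4.645 = 38490 t.
M(t) = M_∞ + (M₀ − M_∞)·e^(−t/τ); t/τ = 7.19/4.645 = 1.548, so e^(−t/τ) = 0.2127.
M(t) = 38490 − 23170 × 0.2127 = 33562 t.

33600 t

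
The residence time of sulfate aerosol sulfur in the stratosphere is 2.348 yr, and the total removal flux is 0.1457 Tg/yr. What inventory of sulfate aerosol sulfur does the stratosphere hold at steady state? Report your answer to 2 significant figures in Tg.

τ = M/F ⇒ M = τ × F = 2.348 × 0.1457 = 0.3421 Tg.

0.34 Tg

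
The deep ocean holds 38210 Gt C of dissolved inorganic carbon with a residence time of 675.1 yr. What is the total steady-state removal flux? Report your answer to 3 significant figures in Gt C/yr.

56.6 Gt C/yr

F = M / τ = 38210 / 675.1 = 56.60 Gt C/yr.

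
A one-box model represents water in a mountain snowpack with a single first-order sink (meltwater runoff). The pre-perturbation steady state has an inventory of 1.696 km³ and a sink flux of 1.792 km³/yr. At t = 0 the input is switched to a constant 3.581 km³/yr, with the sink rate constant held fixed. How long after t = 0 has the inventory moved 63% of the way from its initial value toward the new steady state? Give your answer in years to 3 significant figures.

τ = M₀/F₀ = 1.696/1.792 = 0.9464 yr.
The remaining gap fraction is e^(−t/τ); 63% covered ⇒ e^(−t/τ) = 0.370.
t = −τ ln(0.370) = 0.9464 × 0.9943 = 0.9410 yr.

0.941 yr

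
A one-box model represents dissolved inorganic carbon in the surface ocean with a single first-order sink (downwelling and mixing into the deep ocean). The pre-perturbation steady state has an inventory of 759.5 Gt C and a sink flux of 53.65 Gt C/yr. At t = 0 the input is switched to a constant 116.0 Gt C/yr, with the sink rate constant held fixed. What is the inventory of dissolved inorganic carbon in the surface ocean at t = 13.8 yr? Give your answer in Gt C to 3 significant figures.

Residence time τ = M₀/F₀ = 14.16 yr. The eventual steady state is M_∞ = M₀·(F₁/F₀) = 759.5 × 116.0/53.65 = 1642.2 Gt C.
The anomaly ΔM(t) = M(t) − M_∞ decays as ΔM₀·e^(−t/τ) with ΔM₀ = 759.5 − 1642.2 = −882.7 Gt C.
At t = 13.8 yr, e^(−t/τ) = e^(−0.9748) = 0.3773, so ΔM = −333.0 Gt C and M = 1642.2 − 333.0 = 1309.2 Gt C.

1310 Gt C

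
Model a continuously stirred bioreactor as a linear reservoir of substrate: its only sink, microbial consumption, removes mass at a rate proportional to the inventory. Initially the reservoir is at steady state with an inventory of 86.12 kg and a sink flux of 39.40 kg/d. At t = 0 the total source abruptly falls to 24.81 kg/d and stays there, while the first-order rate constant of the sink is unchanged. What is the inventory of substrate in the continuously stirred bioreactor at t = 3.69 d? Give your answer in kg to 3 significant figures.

The sink rate constant is k = F₀/M₀ = 39.40/86.12 = 0.4575 d⁻¹.
Solving dM/dt = F₁ − kM with M(0) = M₀ gives M(t) = F₁/k + (M₀ − F₁/k)·e^(−kt).
F₁/k = 24.81/0.4575 = 54.229 kg; kt = 0.4575 × 3.69 = 1.688, e^(−kt) = 0.1849.
M(3.69) = 54.229 + (86.12 − 54.229) × 0.1849 = 54.229 + 5.895 = 60.125 kg.

60.1 kg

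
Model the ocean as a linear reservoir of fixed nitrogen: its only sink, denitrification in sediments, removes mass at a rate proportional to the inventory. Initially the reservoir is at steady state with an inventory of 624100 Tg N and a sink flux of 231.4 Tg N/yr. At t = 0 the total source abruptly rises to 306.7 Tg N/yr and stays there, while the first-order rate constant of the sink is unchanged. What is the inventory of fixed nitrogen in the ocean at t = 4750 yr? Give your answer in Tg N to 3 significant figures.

Residence time τ = M₀/F₀ = 2697 yr. The eventual steady state is M_∞ = M₀·(F₁/F₀) = 624100 × 306.7/231.4 = 827190 Tg N.
The anomaly ΔM(t) = M(t) − M_∞ decays as ΔM₀·e^(−t/τ) with ΔM₀ = 624100 − 827190 = −203100 Tg N.
At t = 4750 yr, e^(−t/τ) = e^(−1.761) = 0.1718, so ΔM = −34900 Tg N and M = 827190 − 34900 = 792290 Tg N.

792000 Tg N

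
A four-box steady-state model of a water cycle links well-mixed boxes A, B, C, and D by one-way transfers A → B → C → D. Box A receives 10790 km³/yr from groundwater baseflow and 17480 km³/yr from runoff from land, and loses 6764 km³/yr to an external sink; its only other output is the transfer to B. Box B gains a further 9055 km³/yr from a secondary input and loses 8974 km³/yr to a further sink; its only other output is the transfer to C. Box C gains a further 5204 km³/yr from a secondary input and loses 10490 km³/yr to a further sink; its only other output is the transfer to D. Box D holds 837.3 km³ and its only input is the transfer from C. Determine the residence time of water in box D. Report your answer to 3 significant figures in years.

0.0514 yr

Box A: F(A→B) = (10790 + 17480) − 6764 = 21506 km³/yr.
Box B: F(B→C) = (21506 + 9055) − 8974 = 21587 km³/yr.
Box C: F(C→D) = (21587 + 5204) − 10490 = 16301 km³/yr.
Box D throughput = its input = 16301 km³/yr; τ = 837.3 / 16301 = 0.05136 yr.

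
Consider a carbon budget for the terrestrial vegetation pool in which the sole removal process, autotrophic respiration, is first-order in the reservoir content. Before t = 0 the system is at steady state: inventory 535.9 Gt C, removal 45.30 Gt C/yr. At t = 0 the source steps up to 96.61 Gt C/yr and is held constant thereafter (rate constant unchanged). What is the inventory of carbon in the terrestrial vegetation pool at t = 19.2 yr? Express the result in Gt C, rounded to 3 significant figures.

τ = M₀/F₀ = 535.9/45.30 = 11.83 yr; rate constant k = 1/τ.
New steady state M_∞ = F₁/k = F₁·τ = 96.61 × 11.83 = 1142.9 Gt C.
M(t) = M_∞ + (M₀ − M_∞)·e^(−t/τ); t/τ = 19.2/11.83 = 1.623, so e^(−t/τ) = 0.1973.
M(t) = 1142.9 − 607.0 × 0.1973 = 1023.1 Gt C.

1020 Gt C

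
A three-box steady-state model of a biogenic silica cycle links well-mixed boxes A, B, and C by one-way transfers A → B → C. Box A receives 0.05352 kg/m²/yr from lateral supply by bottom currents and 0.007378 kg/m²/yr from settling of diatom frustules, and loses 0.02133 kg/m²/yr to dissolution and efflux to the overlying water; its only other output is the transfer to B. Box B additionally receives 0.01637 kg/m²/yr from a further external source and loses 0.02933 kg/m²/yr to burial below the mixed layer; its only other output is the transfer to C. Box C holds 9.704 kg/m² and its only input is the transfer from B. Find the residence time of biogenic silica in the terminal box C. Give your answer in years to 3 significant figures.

Box A: F(A→B) = (0.05352 + 0.007378) − 0.02133 = 0.039568 kg/m²/yr.
Box B: F(B→C) = (0.039568 + 0.01637) − 0.02933 = 0.026608 kg/m²/yr.
Box C throughput = its input = 0.026608 kg/m²/yr; τ = 9.704 / 0.026608 = 364.7 yr.

365 yr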